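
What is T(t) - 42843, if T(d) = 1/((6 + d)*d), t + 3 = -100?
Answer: -428044412/9991 ≈ -42843.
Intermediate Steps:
t = -103 (t = -3 - 100 = -103)
T(d) = 1/(d*(6 + d))
T(t) - 42843 = 1/((-103)*(6 - 103)) - 42843 = -1/103/(-97) - 42843 = -1/103*(-1/97) - 42843 = 1/9991 - 42843 = -428044412/9991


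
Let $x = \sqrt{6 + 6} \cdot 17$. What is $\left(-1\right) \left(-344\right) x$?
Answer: $11696 \sqrt{3} \approx 20258.0$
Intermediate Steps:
$x = 34 \sqrt{3}$ ($x = \sqrt{12} \cdot 17 = 2 \sqrt{3} \cdot 17 = 34 \sqrt{3} \approx 58.89$)
$\left(-1\right) \left(-344\right) x = \left(-1\right) \left(-344\right) 34 \sqrt{3} = 344 \cdot 34 \sqrt{3} = 11696 \sqrt{3}$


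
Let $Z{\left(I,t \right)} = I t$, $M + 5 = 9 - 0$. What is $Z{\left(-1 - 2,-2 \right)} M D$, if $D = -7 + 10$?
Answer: $72$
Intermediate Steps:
$D = 3$
$M = 4$ ($M = -5 + \left(9 - 0\right) = -5 + \left(9 + 0\right) = -5 + 9 = 4$)
$Z{\left(-1 - 2,-2 \right)} M D = \left(-1 - 2\right) \left(-2\right) 4 \cdot 3 = \left(-3\right) \left(-2\right) 4 \cdot 3 = 6 \cdot 4 \cdot 3 = 24 \cdot 3 = 72$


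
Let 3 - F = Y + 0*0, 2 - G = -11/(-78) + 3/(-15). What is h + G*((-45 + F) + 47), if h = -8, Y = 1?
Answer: 46/195 ≈ 0.23590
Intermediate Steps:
G = 803/390 (G = 2 - (-11/(-78) + 3/(-15)) = 2 - (-11*(-1/78) + 3*(-1/15)) = 2 - (11/78 - ⅕) = 2 - 1*(-23/390) = 2 + 23/390 = 803/390 ≈ 2.0590)
F = 2 (F = 3 - (1 + 0*0) = 3 - (1 + 0) = 3 - 1*1 = 3 - 1 = 2)
h + G*((-45 + F) + 47) = -8 + 803*((-45 + 2) + 47)/390 = -8 + 803*(-43 + 47)/390 = -8 + (803/390)*4 = -8 + 1606/195 = 46/195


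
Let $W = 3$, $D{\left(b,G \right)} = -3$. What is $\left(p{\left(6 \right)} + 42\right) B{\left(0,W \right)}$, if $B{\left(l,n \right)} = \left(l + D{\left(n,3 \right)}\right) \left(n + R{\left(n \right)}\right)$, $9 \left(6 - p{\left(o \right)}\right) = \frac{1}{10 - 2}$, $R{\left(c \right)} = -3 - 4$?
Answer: $\frac{3455}{6} \approx 575.83$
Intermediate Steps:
$R{\left(c \right)} = -7$
$p{\left(o \right)} = \frac{431}{72}$ ($p{\left(o \right)} = 6 - \frac{1}{9 \left(10 - 2\right)} = 6 - \frac{1}{9 \cdot 8} = 6 - \frac{1}{72} = \frac{431}{72}$)
$B{\left(l,n \right)} = \left(-7 + n\right) \left(-3 + l\right)$ ($B{\left(l,n \right)} = \left(l - 3\right) \left(n - 7\right) = \left(-3 + l\right) \left(-7 + n\right) = \left(-7 + n\right) \left(-3 + l\right)$)
$\left(p{\left(6 \right)} + 42\right) B{\left(0,W \right)} = \left(\frac{431}{72} + 42\right) \left(21 - 0 - 9 + 0 \cdot 3\right) = \frac{3455 \left(21 + 0 - 9 + 0\right)}{72} = \frac{3455}{72} \cdot 12 = \frac{3455}{6}$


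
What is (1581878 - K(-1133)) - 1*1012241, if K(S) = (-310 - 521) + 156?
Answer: 570312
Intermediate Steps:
K(S) = -675 (K(S) = -831 + 156 = -675)
(1581878 - K(-1133)) - 1*1012241 = (1581878 - 1*(-675)) - 1*1012241 = (1581878 + 675) - 1012241 = 1582553 - 1012241 = 570312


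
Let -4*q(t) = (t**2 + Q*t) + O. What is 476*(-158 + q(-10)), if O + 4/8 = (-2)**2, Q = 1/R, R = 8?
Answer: -349503/4 ≈ -87376.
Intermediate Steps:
Q = 1/8 ≈ 0.12500
O = 7/2 (O = -1/2 + (-2)**2 = -1/2 + 4 = 7/2 ≈ 3.5000)
q(t) = -7/8 - t**2/4 - t/32 (q(t) = -((t**2 + t/8) + 7/2)/4 = -(7/2 + t**2 + t/8)/4 = -7/8 - t**2/4 - t/32)
476*(-158 + q(-10)) = 476*(-158 + (-7/8 - 1/4*(-10)**2 - 1/32*(-10))) = 476*(-158 + (-7/8 - 1/4*100 + 5/16)) = 476*(-158 + (-7/8 - 25 + 5/16)) = 476*(-158 - 409/16) = 476*(-2937/16) = -349503/4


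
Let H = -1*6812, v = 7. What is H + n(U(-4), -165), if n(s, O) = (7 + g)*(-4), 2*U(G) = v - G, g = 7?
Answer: -6868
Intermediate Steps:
U(G) = 7/2 - G/2 (U(G) = (7 - G)/2 = 7/2 - G/2)
n(s, O) = -56 (n(s, O) = (7 + 7)*(-4) = 14*(-4) = -56)
H = -6812
H + n(U(-4), -165) = -6812 - 56 = -6868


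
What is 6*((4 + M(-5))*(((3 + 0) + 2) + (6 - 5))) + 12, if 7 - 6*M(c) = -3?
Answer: 216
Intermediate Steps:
M(c) = 5/3 (M(c) = 7/6 - 1/6*(-3) = 7/6 + 1/2 = 5/3)
6*((4 + M(-5))*(((3 + 0) + 2) + (6 - 5))) + 12 = 6*((4 + 5/3)*(((3 + 0) + 2) + (6 - 5))) + 12 = 6*(17*((3 + 2) + 1)/3) + 12 = 6*(17*(5 + 1)/3) + 12 = 6*((17/3)*6) + 12 = 6*34 + 12 = 204 + 12 = 216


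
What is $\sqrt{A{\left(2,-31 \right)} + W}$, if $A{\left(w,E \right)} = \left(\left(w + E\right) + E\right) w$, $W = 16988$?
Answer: $2 \sqrt{4217} \approx 129.88$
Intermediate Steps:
$A{\left(w,E \right)} = w \left(w + 2 E\right)$ ($A{\left(w,E \right)} = \left(\left(E + w\right) + E\right) w = \left(w + 2 E\right) w = w \left(w + 2 E\right)$)
$\sqrt{A{\left(2,-31 \right)} + W} = \sqrt{2 \left(2 + 2 \left(-31\right)\right) + 16988} = \sqrt{2 \left(2 - 62\right) + 16988} = \sqrt{2 \left(-60\right) + 16988} = \sqrt{-120 + 16988} = \sqrt{16868} = 2 \sqrt{4217}$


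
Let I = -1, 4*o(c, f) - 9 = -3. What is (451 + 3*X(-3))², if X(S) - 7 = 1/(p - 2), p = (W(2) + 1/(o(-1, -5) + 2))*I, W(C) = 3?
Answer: 304258249/1369 ≈ 2.2225e+5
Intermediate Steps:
o(c, f) = 3/2 (o(c, f) = 9/4 + (¼)*(-3) = 9/4 - ¾ = 3/2)
p = -23/7 (p = (3 + 1/(3/2 + 2))*(-1) = (3 + 1/(7/2))*(-1) = (3 + 2/7)*(-1) = (23/7)*(-1) = -23/7 ≈ -3.2857)
X(S) = 252/37 (X(S) = 7 + 1/(-23/7 - 2) = 7 + 1/(-37/7) = 7 - 7/37 = 252/37)
(451 + 3*X(-3))² = (451 + 3*(252/37))² = (451 + 756/37)² = (17443/37)² = 304258249/1369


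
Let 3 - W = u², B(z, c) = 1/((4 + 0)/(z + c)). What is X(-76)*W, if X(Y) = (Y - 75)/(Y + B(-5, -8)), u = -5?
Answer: -13288/317 ≈ -41.918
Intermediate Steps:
B(z, c) = c/4 + z/4 (B(z, c) = 1/(4/(c + z)) = c/4 + z/4)
W = -22 (W = 3 - 1*(-5)² = 3 - 1*25 = 3 - 25 = -22)
X(Y) = (-75 + Y)/(-13/4 + Y) (X(Y) = (Y - 75)/(Y + ((¼)*(-8) + (¼)*(-5))) = (-75 + Y)/(Y + (-2 - 5/4)) = (-75 + Y)/(Y - 13/4) = (-75 + Y)/(-13/4 + Y))
X(-76)*W = (4*(-75 - 76)/(-13 + 4*(-76)))*(-22) = (4*(-151)/(-13 - 304))*(-22) = (4*(-151)/(-317))*(-22) = (4*(-1/317)*(-151))*(-22) = (604/317)*(-22) = -13288/317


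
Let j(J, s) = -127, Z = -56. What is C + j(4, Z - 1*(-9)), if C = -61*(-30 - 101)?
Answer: 7864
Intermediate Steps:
C = 7991 (C = -61*(-131) = 7991)
C + j(4, Z - 1*(-9)) = 7991 - 127 = 7864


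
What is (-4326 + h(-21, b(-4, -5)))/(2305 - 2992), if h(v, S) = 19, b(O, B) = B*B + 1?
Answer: 4307/687 ≈ 6.2693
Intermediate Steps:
b(O, B) = 1 + B**2 (b(O, B) = B**2 + 1 = 1 + B**2)
(-4326 + h(-21, b(-4, -5)))/(2305 - 2992) = (-4326 + 19)/(2305 - 2992) = -4307/(-687) = -4307*(-1/687) = 4307/687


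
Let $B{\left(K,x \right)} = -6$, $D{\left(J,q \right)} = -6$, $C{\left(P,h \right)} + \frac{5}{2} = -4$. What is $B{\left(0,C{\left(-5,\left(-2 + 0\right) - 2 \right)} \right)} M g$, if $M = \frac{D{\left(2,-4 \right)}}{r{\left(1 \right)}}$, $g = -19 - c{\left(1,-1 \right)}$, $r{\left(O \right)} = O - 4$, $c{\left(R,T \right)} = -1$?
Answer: $216$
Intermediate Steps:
$C{\left(P,h \right)} = - \frac{13}{2}$ ($C{\left(P,h \right)} = - \frac{5}{2} - 4 = - \frac{13}{2}$)
$r{\left(O \right)} = -4 + O$
$g = -18$ ($g = -19 - -1 = -19 + 1 = -18$)
$M = 2$ ($M = - \frac{6}{-4 + 1} = - \frac{6}{-3} = \left(-6\right) \left(- \frac{1}{3}\right) = 2$)
$B{\left(0,C{\left(-5,\left(-2 + 0\right) - 2 \right)} \right)} M g = \left(-6\right) 2 \left(-18\right) = \left(-12\right) \left(-18\right) = 216$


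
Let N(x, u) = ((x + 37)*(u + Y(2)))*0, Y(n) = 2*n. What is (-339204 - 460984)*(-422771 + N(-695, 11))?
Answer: 338296280948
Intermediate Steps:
N(x, u) = 0 (N(x, u) = ((x + 37)*(u + 2*2))*0 = ((37 + x)*(u + 4))*0 = ((37 + x)*(4 + u))*0 = ((4 + u)*(37 + x))*0 = 0)
(-339204 - 460984)*(-422771 + N(-695, 11)) = (-339204 - 460984)*(-422771 + 0) = -800188*(-422771) = 338296280948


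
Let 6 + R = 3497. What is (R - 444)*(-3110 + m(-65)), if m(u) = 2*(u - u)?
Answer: -9476170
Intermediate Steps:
R = 3491 (R = -6 + 3497 = 3491)
m(u) = 0 (m(u) = 2*0 = 0)
(R - 444)*(-3110 + m(-65)) = (3491 - 444)*(-3110 + 0) = 3047*(-3110) = -9476170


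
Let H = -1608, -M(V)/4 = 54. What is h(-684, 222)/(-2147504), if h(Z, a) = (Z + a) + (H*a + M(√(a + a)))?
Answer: 178827/1073752 ≈ 0.16654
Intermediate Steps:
M(V) = -216 (M(V) = -4*54 = -216)
h(Z, a) = -216 + Z - 1607*a (h(Z, a) = (Z + a) + (-1608*a - 216) = (Z + a) + (-216 - 1608*a) = -216 + Z - 1607*a)
h(-684, 222)/(-2147504) = (-216 - 684 - 1607*222)/(-2147504) = (-216 - 684 - 356754)*(-1/2147504) = -357654*(-1/2147504) = 178827/1073752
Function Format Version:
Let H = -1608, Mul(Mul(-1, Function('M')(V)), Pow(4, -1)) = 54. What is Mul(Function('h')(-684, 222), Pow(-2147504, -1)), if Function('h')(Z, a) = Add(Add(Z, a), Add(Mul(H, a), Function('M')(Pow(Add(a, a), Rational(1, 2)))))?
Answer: Rational(178827, 1073752) ≈ 0.16654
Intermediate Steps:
Function('M')(V) = -216 (Function('M')(V) = Mul(-4, 54) = -216)
Function('h')(Z, a) = Add(-216, Z, Mul(-1607, a)) (Function('h')(Z, a) = Add(Add(Z, a), Add(Mul(-1608, a), -216)) = Add(Add(Z, a), Add(-216, Mul(-1608, a))) = Add(-216, Z, Mul(-1607, a)))
Mul(Function('h')(-684, 222), Pow(-2147504, -1)) = Mul(Add(-216, -684, Mul(-1607, 222)), Pow(-2147504, -1)) = Mul(Add(-216, -684, -356754), Rational(-1, 2147504)) = Mul(-357654, Rational(-1, 2147504)) = Rational(178827, 1073752)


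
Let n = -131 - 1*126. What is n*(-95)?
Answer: 24415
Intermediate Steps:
n = -257 (n = -131 - 126 = -257)
n*(-95) = -257*(-95) = 24415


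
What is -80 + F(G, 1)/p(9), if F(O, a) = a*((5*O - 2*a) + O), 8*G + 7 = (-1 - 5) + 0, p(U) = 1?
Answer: -367/4 ≈ -91.750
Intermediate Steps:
G = -13/8 (G = -7/8 + ((-1 - 5) + 0)/8 = -7/8 + (-6 + 0)/8 = -7/8 + (⅛)*(-6) = -7/8 - ¾ = -13/8 ≈ -1.6250)
F(O, a) = a*(-2*a + 6*O) (F(O, a) = a*((-2*a + 5*O) + O) = a*(-2*a + 6*O))
-80 + F(G, 1)/p(9) = -80 + (2*1*(-1*1 + 3*(-13/8)))/1 = -80 + 1*(2*1*(-1 - 39/8)) = -80 + 1*(2*1*(-47/8)) = -80 + 1*(-47/4) = -80 - 47/4 = -367/4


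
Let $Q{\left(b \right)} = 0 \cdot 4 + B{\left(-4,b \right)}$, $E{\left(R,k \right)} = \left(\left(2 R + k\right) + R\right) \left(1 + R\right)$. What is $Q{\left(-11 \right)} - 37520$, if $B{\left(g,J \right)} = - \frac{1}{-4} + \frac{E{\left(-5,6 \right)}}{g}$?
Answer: $- \frac{150115}{4} \approx -37529.0$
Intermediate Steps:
$E{\left(R,k \right)} = \left(1 + R\right) \left(k + 3 R\right)$ ($E{\left(R,k \right)} = \left(\left(k + 2 R\right) + R\right) \left(1 + R\right) = \left(k + 3 R\right) \left(1 + R\right) = \left(1 + R\right) \left(k + 3 R\right)$)
$B{\left(g,J \right)} = \frac{1}{4} + \frac{36}{g}$ ($B{\left(g,J \right)} = - \frac{1}{-4} + \frac{6 + 3 \left(-5\right) + 3 \left(-5\right)^{2} - 30}{g} = \left(-1\right) \left(- \frac{1}{4}\right) + \frac{6 - 15 + 3 \cdot 25 - 30}{g} = \frac{1}{4} + \frac{6 - 15 + 75 - 30}{g} = \frac{1}{4} + \frac{36}{g}$)
$Q{\left(b \right)} = - \frac{35}{4}$ ($Q{\left(b \right)} = 0 \cdot 4 + \frac{144 - 4}{4 \left(-4\right)} = 0 + \frac{1}{4} \left(- \frac{1}{4}\right) 140 = 0 - \frac{35}{4} = - \frac{35}{4}$)
$Q{\left(-11 \right)} - 37520 = - \frac{35}{4} - 37520 = - \frac{150115}{4}$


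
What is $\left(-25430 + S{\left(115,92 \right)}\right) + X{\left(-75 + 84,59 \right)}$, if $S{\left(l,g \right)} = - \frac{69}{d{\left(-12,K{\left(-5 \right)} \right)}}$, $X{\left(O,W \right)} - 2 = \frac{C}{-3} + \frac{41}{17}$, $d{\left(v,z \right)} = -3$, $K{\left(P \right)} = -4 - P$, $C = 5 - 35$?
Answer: $- \frac{431674}{17} \approx -25393.0$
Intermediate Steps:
$C = -30$
$X{\left(O,W \right)} = \frac{245}{17}$ ($X{\left(O,W \right)} = 2 + \left(- \frac{30}{-3} + \frac{41}{17}\right) = 2 + \left(\left(-30\right) \left(- \frac{1}{3}\right) + 41 \cdot \frac{1}{17}\right) = 2 + \left(10 + \frac{41}{17}\right) = 2 + \frac{211}{17} = \frac{245}{17}$)
$S{\left(l,g \right)} = 23$ ($S{\left(l,g \right)} = - \frac{69}{-3} = \left(-69\right) \left(- \frac{1}{3}\right) = 23$)
$\left(-25430 + S{\left(115,92 \right)}\right) + X{\left(-75 + 84,59 \right)} = \left(-25430 + 23\right) + \frac{245}{17} = -25407 + \frac{245}{17} = - \frac{431674}{17}$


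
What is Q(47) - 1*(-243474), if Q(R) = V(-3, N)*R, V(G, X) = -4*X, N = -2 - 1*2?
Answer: 244226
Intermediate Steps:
N = -4 (N = -2 - 2 = -4)
Q(R) = 16*R (Q(R) = (-4*(-4))*R = 16*R)
Q(47) - 1*(-243474) = 16*47 - 1*(-243474) = 752 + 243474 = 244226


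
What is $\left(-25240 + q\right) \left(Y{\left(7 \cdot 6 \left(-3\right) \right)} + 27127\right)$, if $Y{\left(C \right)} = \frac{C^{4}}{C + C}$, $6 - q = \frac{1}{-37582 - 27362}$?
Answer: $\frac{1594649345445595}{64944} \approx 2.4554 \cdot 10^{10}$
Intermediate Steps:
$q = \frac{389665}{64944}$ ($q = 6 - \frac{1}{-37582 - 27362} = 6 - \frac{1}{-64944} = 6 - - \frac{1}{64944} = 6 + \frac{1}{64944} = \frac{389665}{64944} \approx 6.0$)
$Y{\left(C \right)} = \frac{C^{3}}{2}$ ($Y{\left(C \right)} = \frac{C^{4}}{2 C} = \frac{1}{2 C} C^{4} = \frac{C^{3}}{2}$)
$\left(-25240 + q\right) \left(Y{\left(7 \cdot 6 \left(-3\right) \right)} + 27127\right) = \left(-25240 + \frac{389665}{64944}\right) \left(\frac{\left(7 \cdot 6 \left(-3\right)\right)^{3}}{2} + 27127\right) = - \frac{1638796895 \left(\frac{\left(42 \left(-3\right)\right)^{3}}{2} + 27127\right)}{64944} = - \frac{1638796895 \left(\frac{\left(-126\right)^{3}}{2} + 27127\right)}{64944} = - \frac{1638796895 \left(\frac{1}{2} \left(-2000376\right) + 27127\right)}{64944} = - \frac{1638796895 \left(-1000188 + 27127\right)}{64944} = \left(- \frac{1638796895}{64944}\right) \left(-973061\right) = \frac{1594649345445595}{64944}$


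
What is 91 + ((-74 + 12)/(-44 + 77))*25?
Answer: 1453/33 ≈ 44.030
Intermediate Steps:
91 + ((-74 + 12)/(-44 + 77))*25 = 91 - 62/33*25 = 91 - 1550/33 = 1453/33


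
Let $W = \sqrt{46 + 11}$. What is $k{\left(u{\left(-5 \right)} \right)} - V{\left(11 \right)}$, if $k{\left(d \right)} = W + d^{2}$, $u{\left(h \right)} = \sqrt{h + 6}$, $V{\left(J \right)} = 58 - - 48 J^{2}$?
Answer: $-5865 + \sqrt{57} \approx -5857.5$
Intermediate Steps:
$W = \sqrt{57} \approx 7.5498$
$V{\left(J \right)} = 58 + 48 J^{2}$
$u{\left(h \right)} = \sqrt{6 + h}$
$k{\left(d \right)} = \sqrt{57} + d^{2}$
$k{\left(u{\left(-5 \right)} \right)} - V{\left(11 \right)} = \left(\sqrt{57} + \left(\sqrt{6 - 5}\right)^{2}\right) - \left(58 + 48 \cdot 11^{2}\right) = \left(\sqrt{57} + \left(\sqrt{1}\right)^{2}\right) - \left(58 + 48 \cdot 121\right) = \left(\sqrt{57} + 1^{2}\right) - \left(58 + 5808\right) = \left(\sqrt{57} + 1\right) - 5866 = \left(1 + \sqrt{57}\right) - 5866 = -5865 + \sqrt{57}$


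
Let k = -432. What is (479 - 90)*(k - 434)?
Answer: -336874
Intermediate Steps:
(479 - 90)*(k - 434) = (479 - 90)*(-432 - 434) = 389*(-866) = -336874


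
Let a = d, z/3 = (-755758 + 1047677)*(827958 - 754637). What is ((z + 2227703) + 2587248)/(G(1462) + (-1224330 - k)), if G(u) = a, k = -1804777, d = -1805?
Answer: 32108096974/289321 ≈ 1.1098e+5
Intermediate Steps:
z = 64211378997 (z = 3*((-755758 + 1047677)*(827958 - 754637)) = 3*(291919*73321) = 3*21403792999 = 64211378997)
a = -1805
G(u) = -1805
((z + 2227703) + 2587248)/(G(1462) + (-1224330 - k)) = ((64211378997 + 2227703) + 2587248)/(-1805 + (-1224330 - 1*(-1804777))) = (64213606700 + 2587248)/(-1805 + (-1224330 + 1804777)) = 64216193948/(-1805 + 580447) = 64216193948/578642 = 64216193948*(1/578642) = 32108096974/289321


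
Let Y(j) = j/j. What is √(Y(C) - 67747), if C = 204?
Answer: I*√67746 ≈ 260.28*I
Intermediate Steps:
Y(j) = 1
√(Y(C) - 67747) = √(1 - 67747) = √(-67746) = I*√67746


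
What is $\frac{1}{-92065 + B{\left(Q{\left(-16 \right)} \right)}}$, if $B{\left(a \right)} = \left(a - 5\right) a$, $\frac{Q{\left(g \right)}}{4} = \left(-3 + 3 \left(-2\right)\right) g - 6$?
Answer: $\frac{1}{209879} \approx 4.7646 \cdot 10^{-6}$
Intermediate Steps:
$Q{\left(g \right)} = -24 - 36 g$ ($Q{\left(g \right)} = 4 \left(\left(-3 + 3 \left(-2\right)\right) g - 6\right) = 4 \left(\left(-3 - 6\right) g - 6\right) = 4 \left(- 9 g - 6\right) = 4 \left(-6 - 9 g\right) = -24 - 36 g$)
$B{\left(a \right)} = a \left(-5 + a\right)$ ($B{\left(a \right)} = \left(-5 + a\right) a = a \left(-5 + a\right)$)
$\frac{1}{-92065 + B{\left(Q{\left(-16 \right)} \right)}} = \frac{1}{-92065 + \left(-24 - -576\right) \left(-5 - -552\right)} = \frac{1}{-92065 + \left(-24 + 576\right) \left(-5 + \left(-24 + 576\right)\right)} = \frac{1}{-92065 + 552 \left(-5 + 552\right)} = \frac{1}{-92065 + 552 \cdot 547} = \frac{1}{-92065 + 301944} = \frac{1}{209879}$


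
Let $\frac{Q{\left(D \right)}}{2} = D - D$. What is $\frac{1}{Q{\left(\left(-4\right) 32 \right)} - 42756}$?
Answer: $- \frac{1}{42756} \approx -2.3389 \cdot 10^{-5}$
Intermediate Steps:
$Q{\left(D \right)} = 0$ ($Q{\left(D \right)} = 2 \left(D - D\right) = 2 \cdot 0 = 0$)
$\frac{1}{Q{\left(\left(-4\right) 32 \right)} - 42756} = \frac{1}{0 - 42756} = \frac{1}{-42756} = - \frac{1}{42756}$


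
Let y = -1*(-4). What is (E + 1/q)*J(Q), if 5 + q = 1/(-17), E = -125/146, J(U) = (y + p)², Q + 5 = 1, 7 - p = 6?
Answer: -82700/3139 ≈ -26.346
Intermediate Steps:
p = 1 (p = 7 - 1*6 = 7 - 6 = 1)
Q = -4 (Q = -5 + 1 = -4)
y = 4
J(U) = 25 (J(U) = (4 + 1)² = 5² = 25)
E = -125/146 (E = -125*1/146 = -125/146 ≈ -0.85616)
q = -86/17 (q = -5 + 1/(-17) = -5 - 1/17 = -86/17 ≈ -5.0588)
(E + 1/q)*J(Q) = (-125/146 + 1/(-86/17))*25 = (-125/146 - 17/86)*25 = -3308/3139*25 = -82700/3139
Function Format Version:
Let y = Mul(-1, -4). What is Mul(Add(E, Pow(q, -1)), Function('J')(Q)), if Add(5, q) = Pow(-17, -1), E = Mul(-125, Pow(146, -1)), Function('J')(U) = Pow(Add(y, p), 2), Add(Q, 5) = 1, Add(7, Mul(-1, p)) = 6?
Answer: Rational(-82700, 3139) ≈ -26.346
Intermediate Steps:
p = 1 (p = Add(7, Mul(-1, 6)) = Add(7, -6) = 1)
Q = -4 (Q = Add(-5, 1) = -4)
y = 4
Function('J')(U) = 25 (Function('J')(U) = Pow(Add(4, 1), 2) = Pow(5, 2) = 25)
E = Rational(-125, 146) (E = Mul(-125, Rational(1, 146)) = Rational(-125, 146) ≈ -0.85616)
q = Rational(-86, 17) (q = Add(-5, Pow(-17, -1)) = Add(-5, Rational(-1, 17)) = Rational(-86, 17) ≈ -5.0588)
Mul(Add(E, Pow(q, -1)), Function('J')(Q)) = Mul(Add(Rational(-125, 146), Pow(Rational(-86, 17), -1)), 25) = Mul(Add(Rational(-125, 146), Rational(-17, 86)), 25) = Mul(Rational(-3308, 3139), 25) = Rational(-82700, 3139)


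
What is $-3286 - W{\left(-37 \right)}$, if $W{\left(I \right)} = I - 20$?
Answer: $-3229$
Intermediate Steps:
$W{\left(I \right)} = -20 + I$ ($W{\left(I \right)} = I - 20 = -20 + I$)
$-3286 - W{\left(-37 \right)} = -3286 - \left(-20 - 37\right) = -3286 - -57 = -3286 + 57 = -3229$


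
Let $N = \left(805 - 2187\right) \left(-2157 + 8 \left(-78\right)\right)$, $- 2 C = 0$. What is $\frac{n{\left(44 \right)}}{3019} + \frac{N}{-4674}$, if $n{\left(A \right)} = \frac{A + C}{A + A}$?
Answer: $- \frac{3867682387}{4703602} \approx -822.28$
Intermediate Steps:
$C = 0$ ($C = \left(- \frac{1}{2}\right) 0 = 0$)
$n{\left(A \right)} = \frac{1}{2}$ ($n{\left(A \right)} = \frac{A + 0}{A + A} = \frac{A}{2 A} = A \frac{1}{2 A} = \frac{1}{2}$)
$N = 3843342$ ($N = - 1382 \left(-2157 - 624\right) = \left(-1382\right) \left(-2781\right) = 3843342$)
$\frac{n{\left(44 \right)}}{3019} + \frac{N}{-4674} = \frac{1}{2 \cdot 3019} + \frac{3843342}{-4674} = \frac{1}{2} \cdot \frac{1}{3019} + 3843342 \left(- \frac{1}{4674}\right) = \frac{1}{6038} - \frac{640557}{779} = - \frac{3867682387}{4703602}$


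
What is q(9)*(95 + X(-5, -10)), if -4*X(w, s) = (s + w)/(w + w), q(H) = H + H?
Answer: 6813/4 ≈ 1703.3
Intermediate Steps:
q(H) = 2*H
X(w, s) = -(s + w)/(8*w) (X(w, s) = -(s + w)/(4*(w + w)) = -(s + w)/(4*(2*w)) = -(s + w)*1/(2*w)/4 = -(s + w)/(8*w))
q(9)*(95 + X(-5, -10)) = (2*9)*(95 + (⅛)*(-1*(-10) - 1*(-5))/(-5)) = 18*(95 + (⅛)*(-⅕)*(10 + 5)) = 18*(95 + (⅛)*(-⅕)*15) = 18*(95 - 3/8) = 18*(757/8) = 6813/4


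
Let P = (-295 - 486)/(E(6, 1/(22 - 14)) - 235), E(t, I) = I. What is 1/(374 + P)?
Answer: 1879/708994 ≈ 0.0026502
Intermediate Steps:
P = 6248/1879 (P = (-295 - 486)/(1/(22 - 14) - 235) = -781/(1/8 - 235) = -781/(⅛ - 235) = -781/(-1879/8) = -781*(-8/1879) = 6248/1879 ≈ 3.3252)
1/(374 + P) = 1/(374 + 6248/1879) = 1/(708994/1879) = 1879/708994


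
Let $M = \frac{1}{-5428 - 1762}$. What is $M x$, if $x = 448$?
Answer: $- \frac{224}{3595} \approx -0.062309$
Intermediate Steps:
$M = - \frac{1}{7190}$ ($M = \frac{1}{-7190} = - \frac{1}{7190} \approx -0.00013908$)
$M x = \left(- \frac{1}{7190}\right) 448 = - \frac{224}{3595}$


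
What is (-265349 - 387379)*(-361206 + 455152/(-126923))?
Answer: 29924840142603120/126923 ≈ 2.3577e+11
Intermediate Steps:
(-265349 - 387379)*(-361206 + 455152/(-126923)) = -652728*(-361206 + 455152*(-1/126923)) = -652728*(-361206 - 455152/126923) = -652728*(-45845804290/126923) = 29924840142603120/126923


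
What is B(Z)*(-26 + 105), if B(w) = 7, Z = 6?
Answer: 553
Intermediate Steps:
B(Z)*(-26 + 105) = 7*(-26 + 105) = 7*79 = 553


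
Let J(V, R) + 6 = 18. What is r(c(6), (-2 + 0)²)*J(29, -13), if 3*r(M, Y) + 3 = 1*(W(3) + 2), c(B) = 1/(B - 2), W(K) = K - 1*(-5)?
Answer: 28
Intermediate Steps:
W(K) = 5 + K (W(K) = K + 5 = 5 + K)
c(B) = 1/(-2 + B)
J(V, R) = 12 (J(V, R) = -6 + 18 = 12)
r(M, Y) = 7/3 (r(M, Y) = -1 + (1*((5 + 3) + 2))/3 = -1 + (1*(8 + 2))/3 = -1 + (1*10)/3 = -1 + (⅓)*10 = -1 + 10/3 = 7/3)
r(c(6), (-2 + 0)²)*J(29, -13) = (7/3)*12 = 28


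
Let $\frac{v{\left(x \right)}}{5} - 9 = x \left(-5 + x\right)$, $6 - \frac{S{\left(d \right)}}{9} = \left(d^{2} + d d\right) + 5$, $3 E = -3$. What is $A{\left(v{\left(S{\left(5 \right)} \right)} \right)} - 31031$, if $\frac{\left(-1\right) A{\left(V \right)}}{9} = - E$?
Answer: $-31040$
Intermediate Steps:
$E = -1$ ($E = \frac{1}{3} \left(-3\right) = -1$)
$S{\left(d \right)} = 9 - 18 d^{2}$ ($S{\left(d \right)} = 54 - 9 \left(\left(d^{2} + d d\right) + 5\right) = 54 - 9 \left(\left(d^{2} + d^{2}\right) + 5\right) = 54 - 9 \left(2 d^{2} + 5\right) = 54 - 9 \left(5 + 2 d^{2}\right) = 54 - \left(45 + 18 d^{2}\right) = 9 - 18 d^{2}$)
$v{\left(x \right)} = 45 + 5 x \left(-5 + x\right)$
$A{\left(V \right)} = -9$ ($A{\left(V \right)} = - 9 \left(\left(-1\right) \left(-1\right)\right) = \left(-9\right) 1 = -9$)
$A{\left(v{\left(S{\left(5 \right)} \right)} \right)} - 31031 = -9 - 31031 = -31040$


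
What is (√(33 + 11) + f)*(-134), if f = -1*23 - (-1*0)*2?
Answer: 3082 - 268*√11 ≈ 2193.1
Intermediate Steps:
f = -23 (f = -23 - 0*2 = -23 - 1*0 = -23 + 0 = -23)
(√(33 + 11) + f)*(-134) = (√(33 + 11) - 23)*(-134) = (√44 - 23)*(-134) = (2*√11 - 23)*(-134) = (-23 + 2*√11)*(-134) = 3082 - 268*√11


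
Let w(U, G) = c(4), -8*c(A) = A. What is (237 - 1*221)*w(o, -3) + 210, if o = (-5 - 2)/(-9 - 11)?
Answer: 202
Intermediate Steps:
c(A) = -A/8
o = 7/20 (o = -7/(-20) = -7*(-1/20) = 7/20 ≈ 0.35000)
w(U, G) = -½ (w(U, G) = -⅛*4 = -½)
(237 - 1*221)*w(o, -3) + 210 = (237 - 1*221)*(-½) + 210 = (237 - 221)*(-½) + 210 = 16*(-½) + 210 = -8 + 210 = 202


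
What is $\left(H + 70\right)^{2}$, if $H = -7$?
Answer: $3969$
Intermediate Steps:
$\left(H + 70\right)^{2} = \left(-7 + 70\right)^{2} = 63^{2} = 3969$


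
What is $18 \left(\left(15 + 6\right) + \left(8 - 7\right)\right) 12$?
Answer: $4752$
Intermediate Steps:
$18 \left(\left(15 + 6\right) + \left(8 - 7\right)\right) 12 = 18 \left(21 + 1\right) 12 = 18 \cdot 22 \cdot 12 = 396 \cdot 12 = 4752$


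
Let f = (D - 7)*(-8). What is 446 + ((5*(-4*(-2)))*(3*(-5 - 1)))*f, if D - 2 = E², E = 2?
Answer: -5314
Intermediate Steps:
D = 6 (D = 2 + 2² = 2 + 4 = 6)
f = 8 (f = (6 - 7)*(-8) = -1*(-8) = 8)
446 + ((5*(-4*(-2)))*(3*(-5 - 1)))*f = 446 + ((5*(-4*(-2)))*(3*(-5 - 1)))*8 = 446 + ((5*8)*(3*(-6)))*8 = 446 + (40*(-18))*8 = 446 - 720*8 = 446 - 5760 = -5314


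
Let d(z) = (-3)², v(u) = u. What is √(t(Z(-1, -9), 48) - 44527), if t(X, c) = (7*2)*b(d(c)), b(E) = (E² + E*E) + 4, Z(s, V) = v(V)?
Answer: I*√42203 ≈ 205.43*I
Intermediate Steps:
Z(s, V) = V
d(z) = 9
b(E) = 4 + 2*E² (b(E) = (E² + E²) + 4 = 2*E² + 4 = 4 + 2*E²)
t(X, c) = 2324 (t(X, c) = (7*2)*(4 + 2*9²) = 14*(4 + 2*81) = 14*(4 + 162) = 14*166 = 2324)
√(t(Z(-1, -9), 48) - 44527) = √(2324 - 44527) = √(-42203) = I*√42203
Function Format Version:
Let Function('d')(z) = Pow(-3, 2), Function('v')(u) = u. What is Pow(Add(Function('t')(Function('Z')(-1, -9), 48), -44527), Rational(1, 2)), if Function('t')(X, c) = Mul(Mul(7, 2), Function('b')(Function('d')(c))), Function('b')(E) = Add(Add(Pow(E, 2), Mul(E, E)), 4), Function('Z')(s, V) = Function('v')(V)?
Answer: Mul(I, Pow(42203, Rational(1, 2))) ≈ Mul(205.43, I)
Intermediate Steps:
Function('Z')(s, V) = V
Function('d')(z) = 9
Function('b')(E) = Add(4, Mul(2, Pow(E, 2))) (Function('b')(E) = Add(Add(Pow(E, 2), Pow(E, 2)), 4) = Add(Mul(2, Pow(E, 2)), 4) = Add(4, Mul(2, Pow(E, 2))))
Function('t')(X, c) = 2324 (Function('t')(X, c) = Mul(Mul(7, 2), Add(4, Mul(2, Pow(9, 2)))) = Mul(14, Add(4, Mul(2, 81))) = Mul(14, Add(4, 162)) = Mul(14, 166) = 2324)
Pow(Add(Function('t')(Function('Z')(-1, -9), 48), -44527), Rational(1, 2)) = Pow(Add(2324, -44527), Rational(1, 2)) = Pow(-42203, Rational(1, 2)) = Mul(I, Pow(42203, Rational(1, 2)))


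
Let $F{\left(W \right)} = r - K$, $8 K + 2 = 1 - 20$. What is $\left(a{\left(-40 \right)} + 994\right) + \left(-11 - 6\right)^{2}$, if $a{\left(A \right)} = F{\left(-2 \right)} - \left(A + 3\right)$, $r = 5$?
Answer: $\frac{10621}{8} \approx 1327.6$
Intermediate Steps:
$K = - \frac{21}{8}$ ($K = - \frac{1}{4} + \frac{1 - 20}{8} = - \frac{1}{4} + \frac{1}{8} \left(-19\right) = - \frac{1}{4} - \frac{19}{8} = - \frac{21}{8} \approx -2.625$)
$F{\left(W \right)} = \frac{61}{8}$ ($F{\left(W \right)} = 5 - - \frac{21}{8} = 5 + \frac{21}{8} = \frac{61}{8}$)
$a{\left(A \right)} = \frac{37}{8} - A$ ($a{\left(A \right)} = \frac{61}{8} - \left(A + 3\right) = \frac{61}{8} - \left(3 + A\right) = \frac{37}{8} - A$)
$\left(a{\left(-40 \right)} + 994\right) + \left(-11 - 6\right)^{2} = \left(\left(\frac{37}{8} - -40\right) + 994\right) + \left(-11 - 6\right)^{2} = \left(\left(\frac{37}{8} + 40\right) + 994\right) + \left(-17\right)^{2} = \left(\frac{357}{8} + 994\right) + 289 = \frac{8309}{8} + 289 = \frac{10621}{8}$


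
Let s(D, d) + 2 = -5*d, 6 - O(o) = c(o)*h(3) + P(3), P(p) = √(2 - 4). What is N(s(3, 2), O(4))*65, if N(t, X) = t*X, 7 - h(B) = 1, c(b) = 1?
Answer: 780*I*√2 ≈ 1103.1*I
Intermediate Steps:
P(p) = I*√2 (P(p) = √(-2) = I*√2)
h(B) = 6 (h(B) = 7 - 1*1 = 7 - 1 = 6)
O(o) = -I*√2 (O(o) = 6 - (1*6 + I*√2) = 6 - (6 + I*√2) = 6 + (-6 - I*√2) = -I*√2)
s(D, d) = -2 - 5*d
N(t, X) = X*t
N(s(3, 2), O(4))*65 = ((-I*√2)*(-2 - 5*2))*65 = ((-I*√2)*(-2 - 10))*65 = (-I*√2*(-12))*65 = (12*I*√2)*65 = 780*I*√2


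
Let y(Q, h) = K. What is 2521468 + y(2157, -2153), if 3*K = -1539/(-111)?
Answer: 93294487/37 ≈ 2.5215e+6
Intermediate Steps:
K = 171/37 (K = (-1539/(-111))/3 = (-1539*(-1/111))/3 = (⅓)*(513/37) = 171/37 ≈ 4.6216)
y(Q, h) = 171/37
2521468 + y(2157, -2153) = 2521468 + 171/37 = 93294487/37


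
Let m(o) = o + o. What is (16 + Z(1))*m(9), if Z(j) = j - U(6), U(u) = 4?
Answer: 234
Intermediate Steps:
m(o) = 2*o
Z(j) = -4 + j (Z(j) = j - 1*4 = j - 4 = -4 + j)
(16 + Z(1))*m(9) = (16 + (-4 + 1))*(2*9) = (16 - 3)*18 = 13*18 = 234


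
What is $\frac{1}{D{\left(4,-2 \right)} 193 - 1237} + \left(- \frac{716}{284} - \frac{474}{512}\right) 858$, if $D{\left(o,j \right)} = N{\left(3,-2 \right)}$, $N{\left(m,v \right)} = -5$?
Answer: $- \frac{29591888723}{10005888} \approx -2957.4$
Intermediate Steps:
$D{\left(o,j \right)} = -5$
$\frac{1}{D{\left(4,-2 \right)} 193 - 1237} + \left(- \frac{716}{284} - \frac{474}{512}\right) 858 = \frac{1}{\left(-5\right) 193 - 1237} + \left(- \frac{716}{284} - \frac{474}{512}\right) 858 = \frac{1}{-965 - 1237} + \left(\left(-716\right) \frac{1}{284} - \frac{237}{256}\right) 858 = \frac{1}{-2202} + \left(- \frac{179}{71} - \frac{237}{256}\right) 858 = - \frac{1}{2202} - \frac{26877279}{9088} = - \frac{29591888723}{10005888}$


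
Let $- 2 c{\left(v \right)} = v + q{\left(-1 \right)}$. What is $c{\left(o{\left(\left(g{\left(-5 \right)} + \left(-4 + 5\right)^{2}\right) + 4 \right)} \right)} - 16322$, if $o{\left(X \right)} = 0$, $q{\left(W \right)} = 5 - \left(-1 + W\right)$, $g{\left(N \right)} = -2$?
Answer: $- \frac{32651}{2} \approx -16326.0$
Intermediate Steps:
$q{\left(W \right)} = 6 - W$
$c{\left(v \right)} = - \frac{7}{2} - \frac{v}{2}$ ($c{\left(v \right)} = - \frac{v + \left(6 - -1\right)}{2} = - \frac{v + \left(6 + 1\right)}{2} = - \frac{v + 7}{2} = - \frac{7 + v}{2} = - \frac{7}{2} - \frac{v}{2}$)
$c{\left(o{\left(\left(g{\left(-5 \right)} + \left(-4 + 5\right)^{2}\right) + 4 \right)} \right)} - 16322 = \left(- \frac{7}{2} - 0\right) - 16322 = \left(- \frac{7}{2} + 0\right) - 16322 = - \frac{7}{2} - 16322 = - \frac{32651}{2}$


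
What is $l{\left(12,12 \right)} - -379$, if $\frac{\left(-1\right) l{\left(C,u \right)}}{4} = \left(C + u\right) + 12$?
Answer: $235$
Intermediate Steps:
$l{\left(C,u \right)} = -48 - 4 C - 4 u$ ($l{\left(C,u \right)} = - 4 \left(\left(C + u\right) + 12\right) = - 4 \left(12 + C + u\right) = -48 - 4 C - 4 u$)
$l{\left(12,12 \right)} - -379 = \left(-48 - 48 - 48\right) - -379 = \left(-48 - 48 - 48\right) + 379 = -144 + 379 = 235$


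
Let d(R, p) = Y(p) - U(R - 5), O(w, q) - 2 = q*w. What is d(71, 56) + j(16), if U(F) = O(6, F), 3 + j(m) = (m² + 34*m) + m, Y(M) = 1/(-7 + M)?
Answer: 20336/49 ≈ 415.02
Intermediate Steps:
O(w, q) = 2 + q*w
j(m) = -3 + m² + 35*m (j(m) = -3 + ((m² + 34*m) + m) = -3 + (m² + 35*m) = -3 + m² + 35*m)
U(F) = 2 + 6*F (U(F) = 2 + F*6 = 2 + 6*F)
d(R, p) = 28 + 1/(-7 + p) - 6*R (d(R, p) = 1/(-7 + p) - (2 + 6*(R - 5)) = 1/(-7 + p) - (2 + 6*(-5 + R)) = 1/(-7 + p) - (2 + (-30 + 6*R)) = 1/(-7 + p) - (-28 + 6*R) = 1/(-7 + p) + (28 - 6*R) = 28 + 1/(-7 + p) - 6*R)
d(71, 56) + j(16) = (1 + 2*(-7 + 56)*(14 - 3*71))/(-7 + 56) + (-3 + 16² + 35*16) = (1 + 2*49*(14 - 213))/49 + (-3 + 256 + 560) = (1 + 2*49*(-199))/49 + 813 = (1 - 19502)/49 + 813 = (1/49)*(-19501) + 813 = -19501/49 + 813 = 20336/49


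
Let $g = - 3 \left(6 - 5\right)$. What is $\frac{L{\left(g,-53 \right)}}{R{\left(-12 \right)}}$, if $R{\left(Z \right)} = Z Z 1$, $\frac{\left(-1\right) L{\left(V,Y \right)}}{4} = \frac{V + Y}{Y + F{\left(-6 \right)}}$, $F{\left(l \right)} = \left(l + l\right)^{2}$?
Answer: $\frac{2}{117} \approx 0.017094$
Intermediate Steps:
$F{\left(l \right)} = 4 l^{2}$ ($F{\left(l \right)} = \left(2 l\right)^{2} = 4 l^{2}$)
$g = -3$ ($g = \left(-3\right) 1 = -3$)
$L{\left(V,Y \right)} = - \frac{4 \left(V + Y\right)}{144 + Y}$ ($L{\left(V,Y \right)} = - 4 \frac{V + Y}{Y + 4 \left(-6\right)^{2}} = - 4 \frac{V + Y}{Y + 4 \cdot 36} = - 4 \frac{V + Y}{Y + 144} = - 4 \frac{V + Y}{144 + Y} = - \frac{4 \left(V + Y\right)}{144 + Y}$)
$R{\left(Z \right)} = Z^{2}$ ($R{\left(Z \right)} = Z^{2} \cdot 1 = Z^{2}$)
$\frac{L{\left(g,-53 \right)}}{R{\left(-12 \right)}} = \frac{4 \frac{1}{144 - 53} \left(\left(-1\right) \left(-3\right) - -53\right)}{\left(-12\right)^{2}} = \frac{4 \cdot \frac{1}{91} \left(3 + 53\right)}{144} = 4 \cdot \frac{1}{91} \cdot 56 \cdot \frac{1}{144} = \frac{32}{13} \cdot \frac{1}{144} = \frac{2}{117}$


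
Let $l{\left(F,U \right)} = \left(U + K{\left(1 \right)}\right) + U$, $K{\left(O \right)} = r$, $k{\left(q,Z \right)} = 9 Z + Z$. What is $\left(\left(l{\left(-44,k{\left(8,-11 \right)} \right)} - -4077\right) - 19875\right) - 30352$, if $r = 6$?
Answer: $-46364$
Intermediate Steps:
$k{\left(q,Z \right)} = 10 Z$
$K{\left(O \right)} = 6$
$l{\left(F,U \right)} = 6 + 2 U$ ($l{\left(F,U \right)} = \left(U + 6\right) + U = \left(6 + U\right) + U = 6 + 2 U$)
$\left(\left(l{\left(-44,k{\left(8,-11 \right)} \right)} - -4077\right) - 19875\right) - 30352 = \left(\left(\left(6 + 2 \cdot 10 \left(-11\right)\right) - -4077\right) - 19875\right) - 30352 = \left(\left(\left(6 + 2 \left(-110\right)\right) + 4077\right) - 19875\right) - 30352 = \left(\left(\left(6 - 220\right) + 4077\right) - 19875\right) - 30352 = \left(\left(-214 + 4077\right) - 19875\right) - 30352 = \left(3863 - 19875\right) - 30352 = -16012 - 30352 = -46364$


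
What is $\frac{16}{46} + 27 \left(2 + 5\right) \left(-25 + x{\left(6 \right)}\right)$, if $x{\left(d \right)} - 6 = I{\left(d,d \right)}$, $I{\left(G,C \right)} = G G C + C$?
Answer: $\frac{882449}{23} \approx 38367.0$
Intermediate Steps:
$I{\left(G,C \right)} = C + C G^{2}$ ($I{\left(G,C \right)} = G^{2} C + C = C G^{2} + C = C + C G^{2}$)
$x{\left(d \right)} = 6 + d \left(1 + d^{2}\right)$
$\frac{16}{46} + 27 \left(2 + 5\right) \left(-25 + x{\left(6 \right)}\right) = \frac{16}{46} + 27 \left(2 + 5\right) \left(-25 + \left(6 + 6 + 6^{3}\right)\right) = 16 \cdot \frac{1}{46} + 27 \cdot 7 \left(-25 + \left(6 + 6 + 216\right)\right) = \frac{8}{23} + 27 \cdot 7 \left(-25 + 228\right) = \frac{8}{23} + 27 \cdot 7 \cdot 203 = \frac{8}{23} + 27 \cdot 1421 = \frac{8}{23} + 38367 = \frac{882449}{23}$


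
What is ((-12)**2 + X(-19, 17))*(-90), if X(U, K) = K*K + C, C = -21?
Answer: -37080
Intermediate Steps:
X(U, K) = -21 + K**2 (X(U, K) = K*K - 21 = K**2 - 21 = -21 + K**2)
((-12)**2 + X(-19, 17))*(-90) = ((-12)**2 + (-21 + 17**2))*(-90) = (144 + (-21 + 289))*(-90) = (144 + 268)*(-90) = 412*(-90) = -37080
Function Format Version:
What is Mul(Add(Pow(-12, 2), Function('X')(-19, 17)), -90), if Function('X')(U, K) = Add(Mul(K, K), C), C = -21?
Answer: -37080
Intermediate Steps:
Function('X')(U, K) = Add(-21, Pow(K, 2)) (Function('X')(U, K) = Add(Mul(K, K), -21) = Add(Pow(K, 2), -21) = Add(-21, Pow(K, 2)))
Mul(Add(Pow(-12, 2), Function('X')(-19, 17)), -90) = Mul(Add(Pow(-12, 2), Add(-21, Pow(17, 2))), -90) = Mul(Add(144, Add(-21, 289)), -90) = Mul(Add(144, 268), -90) = Mul(412, -90) = -37080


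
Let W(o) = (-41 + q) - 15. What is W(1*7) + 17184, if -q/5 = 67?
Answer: 16793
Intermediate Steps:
q = -335 (q = -5*67 = -335)
W(o) = -391 (W(o) = (-41 - 335) - 15 = -376 - 15 = -391)
W(1*7) + 17184 = -391 + 17184 = 16793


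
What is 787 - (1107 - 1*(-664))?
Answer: -984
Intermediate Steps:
787 - (1107 - 1*(-664)) = 787 - (1107 + 664) = 787 - 1*1771 = 787 - 1771 = -984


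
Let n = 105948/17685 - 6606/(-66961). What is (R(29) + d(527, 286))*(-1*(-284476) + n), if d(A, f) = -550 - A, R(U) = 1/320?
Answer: -2150069932019618443/7017512800 ≈ -3.0639e+8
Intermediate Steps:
R(U) = 1/320
n = 267081894/43859455 (n = 105948*(1/17685) - 6606*(-1/66961) = 3924/655 + 6606/66961 = 267081894/43859455 ≈ 6.0895)
(R(29) + d(527, 286))*(-1*(-284476) + n) = (1/320 + (-550 - 1*527))*(-1*(-284476) + 267081894/43859455) = (1/320 + (-550 - 527))*(284476 + 267081894/43859455) = (1/320 - 1077)*(12477229402474/43859455) = -344639/320*12477229402474/43859455 = -2150069932019618443/7017512800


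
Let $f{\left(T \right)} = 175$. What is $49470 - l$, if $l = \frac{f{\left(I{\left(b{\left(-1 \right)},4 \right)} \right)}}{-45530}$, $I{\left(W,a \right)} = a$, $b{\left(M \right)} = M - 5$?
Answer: $\frac{450473855}{9106} \approx 49470.0$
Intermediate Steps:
$b{\left(M \right)} = -5 + M$
$l = - \frac{35}{9106}$ ($l = \frac{175}{-45530} = 175 \left(- \frac{1}{45530}\right) = - \frac{35}{9106} \approx -0.0038436$)
$49470 - l = 49470 - - \frac{35}{9106} = 49470 + \frac{35}{9106} = \frac{450473855}{9106}$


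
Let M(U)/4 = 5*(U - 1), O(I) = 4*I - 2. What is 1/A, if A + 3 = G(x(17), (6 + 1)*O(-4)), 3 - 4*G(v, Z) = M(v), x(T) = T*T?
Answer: -4/5769 ≈ -0.00069336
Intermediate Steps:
O(I) = -2 + 4*I
x(T) = T**2
M(U) = -20 + 20*U (M(U) = 4*(5*(U - 1)) = 4*(5*(-1 + U)) = 4*(-5 + 5*U) = -20 + 20*U)
G(v, Z) = 23/4 - 5*v (G(v, Z) = 3/4 - (-20 + 20*v)/4 = 3/4 + (5 - 5*v) = 23/4 - 5*v)
A = -5769/4 (A = -3 + (23/4 - 5*17**2) = -3 + (23/4 - 5*289) = -3 + (23/4 - 1445) = -3 - 5757/4 = -5769/4 ≈ -1442.3)
1/A = 1/(-5769/4) = -4/5769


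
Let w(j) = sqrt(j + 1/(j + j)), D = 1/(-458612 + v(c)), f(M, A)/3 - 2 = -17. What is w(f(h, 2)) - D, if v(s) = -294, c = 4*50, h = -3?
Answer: 1/458906 + I*sqrt(40510)/30 ≈ 2.1791e-6 + 6.709*I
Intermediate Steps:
c = 200
f(M, A) = -45 (f(M, A) = 6 + 3*(-17) = 6 - 51 = -45)
D = -1/458906 (D = 1/(-458612 - 294) = 1/(-458906) = -1/458906 ≈ -2.1791e-6)
w(j) = sqrt(j + 1/(2*j))
w(f(h, 2)) - D = sqrt(2/(-45) + 4*(-45))/2 - 1*(-1/458906) = sqrt(2*(-1/45) - 180)/2 + 1/458906 = sqrt(-2/45 - 180)/2 + 1/458906 = sqrt(-8102/45)/2 + 1/458906 = (I*sqrt(40510)/15)/2 + 1/458906 = I*sqrt(40510)/30 + 1/458906 = 1/458906 + I*sqrt(40510)/30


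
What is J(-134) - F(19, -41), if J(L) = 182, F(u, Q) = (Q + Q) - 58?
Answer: 322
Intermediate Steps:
F(u, Q) = -58 + 2*Q (F(u, Q) = 2*Q - 58 = -58 + 2*Q)
J(-134) - F(19, -41) = 182 - (-58 + 2*(-41)) = 182 - (-58 - 82) = 182 - 1*(-140) = 182 + 140 = 322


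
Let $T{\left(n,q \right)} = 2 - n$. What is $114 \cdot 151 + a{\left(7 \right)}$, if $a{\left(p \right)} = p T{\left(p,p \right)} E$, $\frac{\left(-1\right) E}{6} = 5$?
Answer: $18264$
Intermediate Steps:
$E = -30$ ($E = \left(-6\right) 5 = -30$)
$a{\left(p \right)} = - 30 p \left(2 - p\right)$ ($a{\left(p \right)} = p \left(2 - p\right) \left(-30\right) = - 30 p \left(2 - p\right)$)
$114 \cdot 151 + a{\left(7 \right)} = 114 \cdot 151 + 30 \cdot 7 \left(-2 + 7\right) = 17214 + 30 \cdot 7 \cdot 5 = 17214 + 1050 = 18264$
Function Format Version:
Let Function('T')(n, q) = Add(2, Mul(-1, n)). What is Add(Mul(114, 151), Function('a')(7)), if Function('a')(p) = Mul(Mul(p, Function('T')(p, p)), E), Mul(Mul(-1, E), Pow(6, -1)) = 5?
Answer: 18264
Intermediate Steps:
E = -30 (E = Mul(-6, 5) = -30)
Function('a')(p) = Mul(-30, p, Add(2, Mul(-1, p))) (Function('a')(p) = Mul(Mul(p, Add(2, Mul(-1, p))), -30) = Mul(-30, p, Add(2, Mul(-1, p))))
Add(Mul(114, 151), Function('a')(7)) = Add(Mul(114, 151), Mul(30, 7, Add(-2, 7))) = Add(17214, Mul(30, 7, 5)) = Add(17214, 1050) = 18264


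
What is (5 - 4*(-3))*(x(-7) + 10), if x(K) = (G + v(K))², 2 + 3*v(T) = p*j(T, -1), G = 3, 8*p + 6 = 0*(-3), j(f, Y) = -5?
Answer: 55913/144 ≈ 388.28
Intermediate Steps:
p = -¾ (p = -¾ + (0*(-3))/8 = -¾ + (⅛)*0 = -¾ + 0 = -¾ ≈ -0.75000)
v(T) = 7/12 (v(T) = -⅔ + (-¾*(-5))/3 = -⅔ + (⅓)*(15/4) = -⅔ + 5/4 = 7/12)
x(K) = 1849/144 (x(K) = (3 + 7/12)² = (43/12)² = 1849/144)
(5 - 4*(-3))*(x(-7) + 10) = (5 - 4*(-3))*(1849/144 + 10) = (5 + 12)*(3289/144) = 17*(3289/144) = 55913/144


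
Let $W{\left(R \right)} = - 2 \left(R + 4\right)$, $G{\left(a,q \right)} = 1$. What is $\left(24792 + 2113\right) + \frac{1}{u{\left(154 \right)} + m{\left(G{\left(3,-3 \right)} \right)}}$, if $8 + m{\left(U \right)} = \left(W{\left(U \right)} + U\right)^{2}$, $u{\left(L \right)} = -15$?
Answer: $\frac{1560491}{58} \approx 26905.0$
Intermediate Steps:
$W{\left(R \right)} = -8 - 2 R$ ($W{\left(R \right)} = - 2 \left(4 + R\right) = -8 - 2 R$)
$m{\left(U \right)} = -8 + \left(-8 - U\right)^{2}$ ($m{\left(U \right)} = -8 + \left(\left(-8 - 2 U\right) + U\right)^{2} = -8 + \left(-8 - U\right)^{2}$)
$\left(24792 + 2113\right) + \frac{1}{u{\left(154 \right)} + m{\left(G{\left(3,-3 \right)} \right)}} = \left(24792 + 2113\right) + \frac{1}{-15 - \left(8 - \left(8 + 1\right)^{2}\right)} = 26905 + \frac{1}{-15 - \left(8 - 9^{2}\right)} = 26905 + \frac{1}{-15 + \left(-8 + 81\right)} = 26905 + \frac{1}{-15 + 73} = 26905 + \frac{1}{58} = \frac{1560491}{58}$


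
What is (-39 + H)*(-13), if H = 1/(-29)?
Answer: 14716/29 ≈ 507.45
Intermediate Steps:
H = -1/29 ≈ -0.034483
(-39 + H)*(-13) = (-39 - 1/29)*(-13) = -1132/29*(-13) = 14716/29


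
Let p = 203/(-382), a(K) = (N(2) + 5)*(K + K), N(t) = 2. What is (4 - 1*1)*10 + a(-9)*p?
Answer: 18519/191 ≈ 96.958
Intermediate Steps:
a(K) = 14*K (a(K) = (2 + 5)*(K + K) = 7*(2*K) = 14*K)
p = -203/382 (p = 203*(-1/382) = -203/382 ≈ -0.53141)
(4 - 1*1)*10 + a(-9)*p = (4 - 1*1)*10 + (14*(-9))*(-203/382) = (4 - 1)*10 - 126*(-203/382) = 3*10 + 12789/191 = 30 + 12789/191 = 18519/191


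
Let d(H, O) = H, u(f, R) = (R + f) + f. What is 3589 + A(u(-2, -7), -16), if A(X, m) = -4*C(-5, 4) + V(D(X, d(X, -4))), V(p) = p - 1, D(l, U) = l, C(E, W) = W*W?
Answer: 3513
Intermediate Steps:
u(f, R) = R + 2*f
C(E, W) = W²
V(p) = -1 + p
A(X, m) = -65 + X (A(X, m) = -4*4² + (-1 + X) = -4*16 + (-1 + X) = -64 + (-1 + X) = -65 + X)
3589 + A(u(-2, -7), -16) = 3589 + (-65 + (-7 + 2*(-2))) = 3589 + (-65 + (-7 - 4)) = 3589 + (-65 - 11) = 3589 - 76 = 3513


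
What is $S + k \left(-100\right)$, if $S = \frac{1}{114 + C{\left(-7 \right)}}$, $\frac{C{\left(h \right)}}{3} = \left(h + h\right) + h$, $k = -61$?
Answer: $\frac{311101}{51} \approx 6100.0$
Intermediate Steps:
$C{\left(h \right)} = 9 h$ ($C{\left(h \right)} = 3 \left(\left(h + h\right) + h\right) = 3 \left(2 h + h\right) = 3 \cdot 3 h = 9 h$)
$S = \frac{1}{51}$ ($S = \frac{1}{114 + 9 \left(-7\right)} = \frac{1}{114 - 63} = \frac{1}{51} \approx 0.019608$)
$S + k \left(-100\right) = \frac{1}{51} - -6100 = \frac{1}{51} + 6100 = \frac{311101}{51}$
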